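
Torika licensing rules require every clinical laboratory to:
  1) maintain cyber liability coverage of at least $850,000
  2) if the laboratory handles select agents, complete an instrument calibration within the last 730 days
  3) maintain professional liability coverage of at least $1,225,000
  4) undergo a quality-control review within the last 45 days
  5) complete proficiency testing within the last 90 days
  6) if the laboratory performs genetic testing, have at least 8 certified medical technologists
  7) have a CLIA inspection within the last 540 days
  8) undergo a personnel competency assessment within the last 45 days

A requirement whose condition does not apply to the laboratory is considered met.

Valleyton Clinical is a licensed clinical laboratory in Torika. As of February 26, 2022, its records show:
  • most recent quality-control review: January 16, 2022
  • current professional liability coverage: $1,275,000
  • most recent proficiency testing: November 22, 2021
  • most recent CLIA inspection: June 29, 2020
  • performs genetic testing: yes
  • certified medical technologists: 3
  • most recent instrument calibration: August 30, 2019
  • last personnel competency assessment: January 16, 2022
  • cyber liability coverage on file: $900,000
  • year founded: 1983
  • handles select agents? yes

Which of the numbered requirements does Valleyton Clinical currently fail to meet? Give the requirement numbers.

2, 5, 6, 7

1. cyber liability coverage $900,000 ≥ $850,000 → met
2. condition 'handles select agents' holds; instrument calibration 911 days ago vs limit 730 → not met
3. professional liability coverage $1,275,000 ≥ $1,225,000 → met
4. quality-control review 41 days ago vs limit 45 → met
5. proficiency testing 96 days ago vs limit 90 → not met
6. condition 'performs genetic testing' holds; certified medical technologists 3 < 8 → not met
7. CLIA inspection 607 days ago vs limit 540 → not met
8. personnel competency assessment 41 days ago vs limit 45 → met
Not met: 2, 5, 6, 7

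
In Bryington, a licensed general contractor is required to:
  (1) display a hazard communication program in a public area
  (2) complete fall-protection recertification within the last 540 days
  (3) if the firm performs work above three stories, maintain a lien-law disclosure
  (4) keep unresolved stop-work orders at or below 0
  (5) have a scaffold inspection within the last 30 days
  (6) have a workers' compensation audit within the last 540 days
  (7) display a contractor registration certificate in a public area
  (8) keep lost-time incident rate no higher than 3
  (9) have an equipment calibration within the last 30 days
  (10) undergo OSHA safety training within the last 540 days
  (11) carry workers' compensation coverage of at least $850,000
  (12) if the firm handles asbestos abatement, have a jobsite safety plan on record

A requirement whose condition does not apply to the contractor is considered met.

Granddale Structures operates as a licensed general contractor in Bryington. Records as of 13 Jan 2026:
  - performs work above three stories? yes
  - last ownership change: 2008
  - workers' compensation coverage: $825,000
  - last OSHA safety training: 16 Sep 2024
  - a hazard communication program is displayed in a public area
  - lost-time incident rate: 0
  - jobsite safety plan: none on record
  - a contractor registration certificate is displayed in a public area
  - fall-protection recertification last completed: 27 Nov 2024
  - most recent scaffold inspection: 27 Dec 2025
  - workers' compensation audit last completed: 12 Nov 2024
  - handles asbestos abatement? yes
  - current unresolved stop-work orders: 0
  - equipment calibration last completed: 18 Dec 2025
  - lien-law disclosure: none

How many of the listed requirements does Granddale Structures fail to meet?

3

1. hazard communication program present → met
2. fall-protection recertification 412 days ago vs limit 540 → met
3. condition 'performs work above three stories' holds; lien-law disclosure absent → not met
4. unresolved stop-work orders 0 ≤ 0 → met
5. scaffold inspection 17 days ago vs limit 30 → met
6. workers' compensation audit 427 days ago vs limit 540 → met
7. contractor registration certificate present → met
8. lost-time incident rate 0 ≤ 3 → met
9. equipment calibration 26 days ago vs limit 30 → met
10. OSHA safety training 484 days ago vs limit 540 → met
11. workers' compensation coverage $825,000 < $850,000 → not met
12. condition 'handles asbestos abatement' holds; jobsite safety plan absent → not met
Not met: 3 of 12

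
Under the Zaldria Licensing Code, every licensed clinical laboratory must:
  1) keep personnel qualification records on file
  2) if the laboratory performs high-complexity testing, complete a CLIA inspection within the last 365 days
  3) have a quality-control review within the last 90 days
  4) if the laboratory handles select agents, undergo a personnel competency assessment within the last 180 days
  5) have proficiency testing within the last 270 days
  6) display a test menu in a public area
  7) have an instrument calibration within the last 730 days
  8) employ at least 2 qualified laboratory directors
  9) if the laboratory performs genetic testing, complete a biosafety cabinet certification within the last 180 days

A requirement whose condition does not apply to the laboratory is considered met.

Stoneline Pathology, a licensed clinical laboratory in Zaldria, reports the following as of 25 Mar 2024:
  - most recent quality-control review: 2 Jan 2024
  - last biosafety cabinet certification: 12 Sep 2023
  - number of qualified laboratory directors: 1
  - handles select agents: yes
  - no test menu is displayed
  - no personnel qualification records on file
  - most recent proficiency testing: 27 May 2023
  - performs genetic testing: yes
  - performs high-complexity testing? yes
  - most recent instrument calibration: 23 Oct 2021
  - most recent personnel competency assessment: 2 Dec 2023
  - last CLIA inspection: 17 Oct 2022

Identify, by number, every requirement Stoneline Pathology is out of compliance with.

1. personnel qualification records absent → not met
2. condition 'performs high-complexity testing' holds; CLIA inspection 525 days ago vs limit 365 → not met
3. quality-control review 83 days ago vs limit 90 → met
4. condition 'handles select agents' holds; personnel competency assessment 114 days ago vs limit 180 → met
5. proficiency testing 303 days ago vs limit 270 → not met
6. test menu absent → not met
7. instrument calibration 884 days ago vs limit 730 → not met
8. qualified laboratory directors 1 < 2 → not met
9. condition 'performs genetic testing' holds; biosafety cabinet certification 195 days ago vs limit 180 → not met
Not met: 1, 2, 5, 6, 7, 8, 9

1, 2, 5, 6, 7, 8, 9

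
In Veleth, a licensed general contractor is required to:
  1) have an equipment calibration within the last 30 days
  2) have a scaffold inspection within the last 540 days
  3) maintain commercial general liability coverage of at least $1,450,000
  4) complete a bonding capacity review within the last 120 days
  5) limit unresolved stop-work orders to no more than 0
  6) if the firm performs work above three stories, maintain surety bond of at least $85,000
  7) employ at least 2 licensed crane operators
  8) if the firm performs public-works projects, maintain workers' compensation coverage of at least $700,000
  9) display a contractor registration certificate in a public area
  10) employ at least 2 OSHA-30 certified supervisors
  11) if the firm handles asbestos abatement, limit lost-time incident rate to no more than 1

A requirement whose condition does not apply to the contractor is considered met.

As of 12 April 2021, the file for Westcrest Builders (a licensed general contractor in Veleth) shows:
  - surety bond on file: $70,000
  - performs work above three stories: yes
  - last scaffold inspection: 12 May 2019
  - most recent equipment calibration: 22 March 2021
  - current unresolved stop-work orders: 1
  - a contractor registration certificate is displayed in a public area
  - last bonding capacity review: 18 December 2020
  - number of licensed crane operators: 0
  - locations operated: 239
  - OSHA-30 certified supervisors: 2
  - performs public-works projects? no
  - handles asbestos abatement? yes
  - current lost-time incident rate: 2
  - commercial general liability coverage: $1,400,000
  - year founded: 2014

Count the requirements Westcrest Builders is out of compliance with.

1. equipment calibration 21 days ago vs limit 30 → met
2. scaffold inspection 701 days ago vs limit 540 → not met
3. commercial general liability coverage $1,400,000 < $1,450,000 → not met
4. bonding capacity review 115 days ago vs limit 120 → met
5. unresolved stop-work orders 1 > 0 → not met
6. condition 'performs work above three stories' holds; surety bond $70,000 < $85,000 → not met
7. licensed crane operators 0 < 2 → not met
8. condition 'performs public-works projects' does not hold → requirement n/a → met
9. contractor registration certificate present → met
10. OSHA-30 certified supervisors 2 ≥ 2 → met
11. condition 'handles asbestos abatement' holds; lost-time incident rate 2 > 1 → not met
Not met: 6 of 11

6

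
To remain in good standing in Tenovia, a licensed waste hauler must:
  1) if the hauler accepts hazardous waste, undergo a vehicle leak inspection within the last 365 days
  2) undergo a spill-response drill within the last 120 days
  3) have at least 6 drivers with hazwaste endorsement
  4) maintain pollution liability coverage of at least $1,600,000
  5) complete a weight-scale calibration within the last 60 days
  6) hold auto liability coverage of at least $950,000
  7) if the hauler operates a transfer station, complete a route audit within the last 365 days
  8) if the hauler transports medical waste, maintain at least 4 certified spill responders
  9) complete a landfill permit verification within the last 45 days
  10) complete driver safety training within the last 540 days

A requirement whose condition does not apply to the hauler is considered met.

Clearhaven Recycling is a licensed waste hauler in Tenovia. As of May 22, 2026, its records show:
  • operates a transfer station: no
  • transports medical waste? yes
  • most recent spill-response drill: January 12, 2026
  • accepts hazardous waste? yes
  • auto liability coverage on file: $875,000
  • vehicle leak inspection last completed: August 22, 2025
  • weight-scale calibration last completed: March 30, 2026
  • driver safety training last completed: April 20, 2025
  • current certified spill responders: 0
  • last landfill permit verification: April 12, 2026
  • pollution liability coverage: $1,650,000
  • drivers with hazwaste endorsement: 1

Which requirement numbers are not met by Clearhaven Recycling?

2, 3, 6, 8

1. condition 'accepts hazardous waste' holds; vehicle leak inspection 273 days ago vs limit 365 → met
2. spill-response drill 130 days ago vs limit 120 → not met
3. drivers with hazwaste endorsement 1 < 6 → not met
4. pollution liability coverage $1,650,000 ≥ $1,600,000 → met
5. weight-scale calibration 53 days ago vs limit 60 → met
6. auto liability coverage $875,000 < $950,000 → not met
7. condition 'operates a transfer station' does not hold → requirement n/a → met
8. condition 'transports medical waste' holds; certified spill responders 0 < 4 → not met
9. landfill permit verification 40 days ago vs limit 45 → met
10. driver safety training 397 days ago vs limit 540 → met
Not met: 2, 3, 6, 8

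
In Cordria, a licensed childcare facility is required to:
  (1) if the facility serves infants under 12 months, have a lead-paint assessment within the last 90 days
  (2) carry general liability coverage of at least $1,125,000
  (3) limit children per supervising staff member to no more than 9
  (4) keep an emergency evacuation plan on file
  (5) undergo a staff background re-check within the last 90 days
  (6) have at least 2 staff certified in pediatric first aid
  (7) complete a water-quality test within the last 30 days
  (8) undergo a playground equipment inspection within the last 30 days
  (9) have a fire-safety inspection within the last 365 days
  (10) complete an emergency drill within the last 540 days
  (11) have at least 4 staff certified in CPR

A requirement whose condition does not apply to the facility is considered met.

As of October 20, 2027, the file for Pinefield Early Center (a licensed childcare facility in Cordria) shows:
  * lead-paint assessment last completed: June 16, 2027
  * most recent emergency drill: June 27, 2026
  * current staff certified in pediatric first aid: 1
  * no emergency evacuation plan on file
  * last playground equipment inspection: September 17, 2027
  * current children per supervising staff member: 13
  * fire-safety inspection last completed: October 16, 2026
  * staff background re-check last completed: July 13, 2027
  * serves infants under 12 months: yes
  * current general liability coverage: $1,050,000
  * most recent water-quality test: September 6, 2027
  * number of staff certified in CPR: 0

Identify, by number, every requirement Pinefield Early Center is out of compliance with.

1, 2, 3, 4, 5, 6, 7, 8, 9, 11

1. condition 'serves infants under 12 months' holds; lead-paint assessment 126 days ago vs limit 90 → not met
2. general liability coverage $1,050,000 < $1,125,000 → not met
3. children per supervising staff member 13 > 9 → not met
4. emergency evacuation plan absent → not met
5. staff background re-check 99 days ago vs limit 90 → not met
6. staff certified in pediatric first aid 1 < 2 → not met
7. water-quality test 44 days ago vs limit 30 → not met
8. playground equipment inspection 33 days ago vs limit 30 → not met
9. fire-safety inspection 369 days ago vs limit 365 → not met
10. emergency drill 480 days ago vs limit 540 → met
11. staff certified in CPR 0 < 4 → not met
Not met: 1, 2, 3, 4, 5, 6, 7, 8, 9, 11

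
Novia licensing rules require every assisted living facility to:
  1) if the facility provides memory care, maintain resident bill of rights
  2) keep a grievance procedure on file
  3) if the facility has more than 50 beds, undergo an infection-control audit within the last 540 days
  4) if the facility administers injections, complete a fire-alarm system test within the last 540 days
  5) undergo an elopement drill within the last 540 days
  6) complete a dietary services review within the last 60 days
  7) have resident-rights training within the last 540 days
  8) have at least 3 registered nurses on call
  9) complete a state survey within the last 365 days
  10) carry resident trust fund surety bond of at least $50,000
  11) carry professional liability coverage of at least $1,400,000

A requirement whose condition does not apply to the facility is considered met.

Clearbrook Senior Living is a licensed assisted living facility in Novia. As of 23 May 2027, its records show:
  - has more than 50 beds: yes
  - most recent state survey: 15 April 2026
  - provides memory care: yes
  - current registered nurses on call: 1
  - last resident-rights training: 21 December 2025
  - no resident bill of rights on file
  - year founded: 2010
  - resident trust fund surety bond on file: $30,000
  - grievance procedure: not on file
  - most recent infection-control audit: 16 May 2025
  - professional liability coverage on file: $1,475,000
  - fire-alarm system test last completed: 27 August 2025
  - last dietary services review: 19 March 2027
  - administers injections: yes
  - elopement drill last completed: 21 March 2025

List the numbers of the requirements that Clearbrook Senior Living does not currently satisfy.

1, 2, 3, 4, 5, 6, 8, 9, 10

1. condition 'provides memory care' holds; resident bill of rights absent → not met
2. grievance procedure absent → not met
3. condition 'has more than 50 beds' holds; infection-control audit 737 days ago vs limit 540 → not met
4. condition 'administers injections' holds; fire-alarm system test 634 days ago vs limit 540 → not met
5. elopement drill 793 days ago vs limit 540 → not met
6. dietary services review 65 days ago vs limit 60 → not met
7. resident-rights training 518 days ago vs limit 540 → met
8. registered nurses on call 1 < 3 → not met
9. state survey 403 days ago vs limit 365 → not met
10. resident trust fund surety bond $30,000 < $50,000 → not met
11. professional liability coverage $1,475,000 ≥ $1,400,000 → met
Not met: 1, 2, 3, 4, 5, 6, 8, 9, 10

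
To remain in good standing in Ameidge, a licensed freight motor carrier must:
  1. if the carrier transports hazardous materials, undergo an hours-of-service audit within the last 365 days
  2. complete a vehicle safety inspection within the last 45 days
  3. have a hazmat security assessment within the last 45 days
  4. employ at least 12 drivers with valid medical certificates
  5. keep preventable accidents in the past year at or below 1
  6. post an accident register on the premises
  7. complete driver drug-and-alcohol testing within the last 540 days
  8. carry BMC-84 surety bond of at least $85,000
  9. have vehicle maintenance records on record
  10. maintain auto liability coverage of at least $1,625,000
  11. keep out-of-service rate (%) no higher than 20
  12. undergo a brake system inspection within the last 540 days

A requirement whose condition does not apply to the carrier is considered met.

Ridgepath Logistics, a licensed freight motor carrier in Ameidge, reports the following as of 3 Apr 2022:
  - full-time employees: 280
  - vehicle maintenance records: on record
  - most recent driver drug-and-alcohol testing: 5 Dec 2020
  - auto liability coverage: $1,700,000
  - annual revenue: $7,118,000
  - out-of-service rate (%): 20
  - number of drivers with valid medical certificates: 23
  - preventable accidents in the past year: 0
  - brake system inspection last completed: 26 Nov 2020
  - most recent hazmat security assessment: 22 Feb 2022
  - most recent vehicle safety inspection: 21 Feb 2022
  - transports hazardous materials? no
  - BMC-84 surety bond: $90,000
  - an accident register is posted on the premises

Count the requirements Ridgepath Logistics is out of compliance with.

1. condition 'transports hazardous materials' does not hold → requirement n/a → met
2. vehicle safety inspection 41 days ago vs limit 45 → met
3. hazmat security assessment 40 days ago vs limit 45 → met
4. drivers with valid medical certificates 23 ≥ 12 → met
5. preventable accidents in the past year 0 ≤ 1 → met
6. accident register present → met
7. driver drug-and-alcohol testing 484 days ago vs limit 540 → met
8. BMC-84 surety bond $90,000 ≥ $85,000 → met
9. vehicle maintenance records present → met
10. auto liability coverage $1,700,000 ≥ $1,625,000 → met
11. out-of-service rate (%) 20 ≤ 20 → met
12. brake system inspection 493 days ago vs limit 540 → met
Not met: 0 of 12

0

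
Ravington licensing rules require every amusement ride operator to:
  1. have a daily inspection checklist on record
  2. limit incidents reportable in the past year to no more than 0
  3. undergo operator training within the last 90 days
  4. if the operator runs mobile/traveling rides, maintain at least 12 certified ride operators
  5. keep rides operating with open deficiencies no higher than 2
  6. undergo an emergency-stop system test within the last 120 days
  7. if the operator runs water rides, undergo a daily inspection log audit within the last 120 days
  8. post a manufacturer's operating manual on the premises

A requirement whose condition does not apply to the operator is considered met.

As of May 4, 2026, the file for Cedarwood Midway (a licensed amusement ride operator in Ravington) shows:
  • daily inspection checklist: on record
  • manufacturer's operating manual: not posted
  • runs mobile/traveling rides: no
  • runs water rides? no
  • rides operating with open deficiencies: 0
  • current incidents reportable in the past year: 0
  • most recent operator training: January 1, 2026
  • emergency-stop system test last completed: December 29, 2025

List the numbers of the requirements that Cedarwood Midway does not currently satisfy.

3, 6, 8

1. daily inspection checklist present → met
2. incidents reportable in the past year 0 ≤ 0 → met
3. operator training 123 days ago vs limit 90 → not met
4. condition 'runs mobile/traveling rides' does not hold → requirement n/a → met
5. rides operating with open deficiencies 0 ≤ 2 → met
6. emergency-stop system test 126 days ago vs limit 120 → not met
7. condition 'runs water rides' does not hold → requirement n/a → met
8. manufacturer's operating manual absent → not met
Not met: 3, 6, 8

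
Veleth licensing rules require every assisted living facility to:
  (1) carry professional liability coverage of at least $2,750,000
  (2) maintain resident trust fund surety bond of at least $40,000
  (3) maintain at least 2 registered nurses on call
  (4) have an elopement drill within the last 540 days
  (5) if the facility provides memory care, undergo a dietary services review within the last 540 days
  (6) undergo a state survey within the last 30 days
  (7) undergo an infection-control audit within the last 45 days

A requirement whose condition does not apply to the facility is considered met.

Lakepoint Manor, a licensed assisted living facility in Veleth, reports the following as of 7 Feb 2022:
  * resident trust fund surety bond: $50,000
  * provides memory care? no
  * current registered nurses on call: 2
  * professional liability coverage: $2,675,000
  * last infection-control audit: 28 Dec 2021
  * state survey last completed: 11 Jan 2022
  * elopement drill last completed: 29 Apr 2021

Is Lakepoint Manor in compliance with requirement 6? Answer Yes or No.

6. state survey 27 days ago vs limit 30 → met

Yes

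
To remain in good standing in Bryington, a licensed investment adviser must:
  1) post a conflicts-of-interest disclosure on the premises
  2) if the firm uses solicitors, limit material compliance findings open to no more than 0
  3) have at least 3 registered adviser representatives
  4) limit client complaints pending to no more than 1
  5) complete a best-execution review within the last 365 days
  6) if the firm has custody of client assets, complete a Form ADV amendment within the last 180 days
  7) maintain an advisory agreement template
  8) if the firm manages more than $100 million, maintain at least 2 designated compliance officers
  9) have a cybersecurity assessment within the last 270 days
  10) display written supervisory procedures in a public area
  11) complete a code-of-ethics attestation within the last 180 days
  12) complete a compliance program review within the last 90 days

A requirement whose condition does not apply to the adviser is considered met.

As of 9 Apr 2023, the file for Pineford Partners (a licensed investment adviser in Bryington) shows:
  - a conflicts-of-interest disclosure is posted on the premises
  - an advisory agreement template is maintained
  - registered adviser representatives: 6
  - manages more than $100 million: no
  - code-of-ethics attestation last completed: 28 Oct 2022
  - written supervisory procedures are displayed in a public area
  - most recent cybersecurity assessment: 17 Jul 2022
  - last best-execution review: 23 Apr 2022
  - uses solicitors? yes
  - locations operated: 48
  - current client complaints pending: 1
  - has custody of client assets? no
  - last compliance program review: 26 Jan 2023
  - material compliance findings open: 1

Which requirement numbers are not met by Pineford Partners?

1. conflicts-of-interest disclosure present → met
2. condition 'uses solicitors' holds; material compliance findings open 1 > 0 → not met
3. registered adviser representatives 6 ≥ 3 → met
4. client complaints pending 1 ≤ 1 → met
5. best-execution review 351 days ago vs limit 365 → met
6. condition 'has custody of client assets' does not hold → requirement n/a → met
7. advisory agreement template present → met
8. condition 'manages more than $100 million' does not hold → requirement n/a → met
9. cybersecurity assessment 266 days ago vs limit 270 → met
10. written supervisory procedures present → met
11. code-of-ethics attestation 163 days ago vs limit 180 → met
12. compliance program review 73 days ago vs limit 90 → met
Not met: 2

2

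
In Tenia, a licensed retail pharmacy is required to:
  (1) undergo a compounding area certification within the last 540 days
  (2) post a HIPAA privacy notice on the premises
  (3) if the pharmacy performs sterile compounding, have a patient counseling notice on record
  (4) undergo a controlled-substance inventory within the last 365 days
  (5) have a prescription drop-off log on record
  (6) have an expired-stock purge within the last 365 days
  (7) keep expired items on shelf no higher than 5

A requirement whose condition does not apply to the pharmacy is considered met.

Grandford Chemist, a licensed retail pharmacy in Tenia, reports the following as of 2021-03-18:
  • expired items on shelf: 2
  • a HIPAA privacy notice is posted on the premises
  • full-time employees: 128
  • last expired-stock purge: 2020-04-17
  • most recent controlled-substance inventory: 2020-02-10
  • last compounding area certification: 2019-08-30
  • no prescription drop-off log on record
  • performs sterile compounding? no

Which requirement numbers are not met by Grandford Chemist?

1. compounding area certification 566 days ago vs limit 540 → not met
2. HIPAA privacy notice present → met
3. condition 'performs sterile compounding' does not hold → requirement n/a → met
4. controlled-substance inventory 402 days ago vs limit 365 → not met
5. prescription drop-off log absent → not met
6. expired-stock purge 335 days ago vs limit 365 → met
7. expired items on shelf 2 ≤ 5 → met
Not met: 1, 4, 5

1, 4, 5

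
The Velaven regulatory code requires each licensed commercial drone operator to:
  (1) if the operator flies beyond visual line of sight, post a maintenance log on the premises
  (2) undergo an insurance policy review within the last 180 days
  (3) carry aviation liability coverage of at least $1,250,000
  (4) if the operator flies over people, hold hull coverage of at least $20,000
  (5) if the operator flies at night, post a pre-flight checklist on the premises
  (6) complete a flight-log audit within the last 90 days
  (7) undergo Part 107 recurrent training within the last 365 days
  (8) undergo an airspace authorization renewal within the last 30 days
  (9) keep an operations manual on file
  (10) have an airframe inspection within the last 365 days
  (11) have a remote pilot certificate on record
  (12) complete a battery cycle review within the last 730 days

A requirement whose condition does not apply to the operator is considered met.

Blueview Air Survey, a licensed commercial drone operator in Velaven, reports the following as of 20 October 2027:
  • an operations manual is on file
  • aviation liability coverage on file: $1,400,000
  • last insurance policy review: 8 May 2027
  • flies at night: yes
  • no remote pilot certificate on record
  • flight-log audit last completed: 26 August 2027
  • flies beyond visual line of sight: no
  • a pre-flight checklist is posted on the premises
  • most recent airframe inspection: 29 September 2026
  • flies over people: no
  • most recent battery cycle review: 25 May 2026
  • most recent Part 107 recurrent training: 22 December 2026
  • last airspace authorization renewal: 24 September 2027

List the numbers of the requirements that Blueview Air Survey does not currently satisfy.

1. condition 'flies beyond visual line of sight' does not hold → requirement n/a → met
2. insurance policy review 165 days ago vs limit 180 → met
3. aviation liability coverage $1,400,000 ≥ $1,250,000 → met
4. condition 'flies over people' does not hold → requirement n/a → met
5. condition 'flies at night' holds; pre-flight checklist present → met
6. flight-log audit 55 days ago vs limit 90 → met
7. Part 107 recurrent training 302 days ago vs limit 365 → met
8. airspace authorization renewal 26 days ago vs limit 30 → met
9. operations manual present → met
10. airframe inspection 386 days ago vs limit 365 → not met
11. remote pilot certificate absent → not met
12. battery cycle review 513 days ago vs limit 730 → met
Not met: 10, 11

10, 11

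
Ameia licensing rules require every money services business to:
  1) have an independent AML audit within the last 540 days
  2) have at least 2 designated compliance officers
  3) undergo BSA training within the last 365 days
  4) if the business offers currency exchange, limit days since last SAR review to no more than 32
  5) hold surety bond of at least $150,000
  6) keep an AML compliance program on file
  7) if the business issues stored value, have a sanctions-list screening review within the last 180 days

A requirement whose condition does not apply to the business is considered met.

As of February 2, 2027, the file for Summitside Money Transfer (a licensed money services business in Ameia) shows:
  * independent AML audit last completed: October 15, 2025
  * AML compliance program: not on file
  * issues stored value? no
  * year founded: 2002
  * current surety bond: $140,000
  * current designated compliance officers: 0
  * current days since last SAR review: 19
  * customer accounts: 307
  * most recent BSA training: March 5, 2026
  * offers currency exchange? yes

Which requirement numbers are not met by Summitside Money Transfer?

1. independent AML audit 475 days ago vs limit 540 → met
2. designated compliance officers 0 < 2 → not met
3. BSA training 334 days ago vs limit 365 → met
4. condition 'offers currency exchange' holds; days since last SAR review 19 ≤ 32 → met
5. surety bond $140,000 < $150,000 → not met
6. AML compliance program absent → not met
7. condition 'issues stored value' does not hold → requirement n/a → met
Not met: 2, 5, 6

2, 5, 6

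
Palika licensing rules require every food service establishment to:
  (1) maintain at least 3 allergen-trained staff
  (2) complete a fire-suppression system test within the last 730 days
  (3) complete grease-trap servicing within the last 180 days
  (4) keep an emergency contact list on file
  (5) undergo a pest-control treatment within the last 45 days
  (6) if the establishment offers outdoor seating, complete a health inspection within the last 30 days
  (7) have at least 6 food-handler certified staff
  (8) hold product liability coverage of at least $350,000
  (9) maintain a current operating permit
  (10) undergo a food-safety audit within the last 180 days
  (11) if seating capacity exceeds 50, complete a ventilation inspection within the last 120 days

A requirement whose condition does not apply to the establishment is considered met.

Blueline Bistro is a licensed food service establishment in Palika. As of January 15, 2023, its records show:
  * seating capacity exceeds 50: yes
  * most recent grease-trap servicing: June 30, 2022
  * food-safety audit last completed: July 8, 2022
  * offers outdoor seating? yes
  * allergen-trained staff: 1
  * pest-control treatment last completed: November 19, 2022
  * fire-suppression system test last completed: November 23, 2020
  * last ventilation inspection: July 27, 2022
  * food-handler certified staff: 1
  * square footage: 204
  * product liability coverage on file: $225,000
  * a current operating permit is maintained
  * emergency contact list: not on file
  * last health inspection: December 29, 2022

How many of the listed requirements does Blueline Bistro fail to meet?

1. allergen-trained staff 1 < 3 → not met
2. fire-suppression system test 783 days ago vs limit 730 → not met
3. grease-trap servicing 199 days ago vs limit 180 → not met
4. emergency contact list absent → not met
5. pest-control treatment 57 days ago vs limit 45 → not met
6. condition 'offers outdoor seating' holds; health inspection 17 days ago vs limit 30 → met
7. food-handler certified staff 1 < 6 → not met
8. product liability coverage $225,000 < $350,000 → not met
9. current operating permit present → met
10. food-safety audit 191 days ago vs limit 180 → not met
11. condition 'seating capacity exceeds 50' holds; ventilation inspection 172 days ago vs limit 120 → not met
Not met: 9 of 11

9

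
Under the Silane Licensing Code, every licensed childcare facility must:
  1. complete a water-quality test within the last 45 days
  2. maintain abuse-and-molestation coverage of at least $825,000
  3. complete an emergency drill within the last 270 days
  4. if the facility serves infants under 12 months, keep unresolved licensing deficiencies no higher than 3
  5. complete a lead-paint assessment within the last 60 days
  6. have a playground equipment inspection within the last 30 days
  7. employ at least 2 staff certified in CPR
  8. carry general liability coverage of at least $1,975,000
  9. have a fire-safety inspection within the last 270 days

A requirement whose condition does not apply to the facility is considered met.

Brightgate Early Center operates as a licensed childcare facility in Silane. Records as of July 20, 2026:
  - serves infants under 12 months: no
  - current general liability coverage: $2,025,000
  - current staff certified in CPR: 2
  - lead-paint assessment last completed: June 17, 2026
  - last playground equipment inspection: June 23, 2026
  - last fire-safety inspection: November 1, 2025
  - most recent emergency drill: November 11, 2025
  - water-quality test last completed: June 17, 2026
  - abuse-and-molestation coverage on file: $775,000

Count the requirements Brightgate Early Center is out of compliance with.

1. water-quality test 33 days ago vs limit 45 → met
2. abuse-and-molestation coverage $775,000 < $825,000 → not met
3. emergency drill 251 days ago vs limit 270 → met
4. condition 'serves infants under 12 months' does not hold → requirement n/a → met
5. lead-paint assessment 33 days ago vs limit 60 → met
6. playground equipment inspection 27 days ago vs limit 30 → met
7. staff certified in CPR 2 ≥ 2 → met
8. general liability coverage $2,025,000 ≥ $1,975,000 → met
9. fire-safety inspection 261 days ago vs limit 270 → met
Not met: 1 of 9

1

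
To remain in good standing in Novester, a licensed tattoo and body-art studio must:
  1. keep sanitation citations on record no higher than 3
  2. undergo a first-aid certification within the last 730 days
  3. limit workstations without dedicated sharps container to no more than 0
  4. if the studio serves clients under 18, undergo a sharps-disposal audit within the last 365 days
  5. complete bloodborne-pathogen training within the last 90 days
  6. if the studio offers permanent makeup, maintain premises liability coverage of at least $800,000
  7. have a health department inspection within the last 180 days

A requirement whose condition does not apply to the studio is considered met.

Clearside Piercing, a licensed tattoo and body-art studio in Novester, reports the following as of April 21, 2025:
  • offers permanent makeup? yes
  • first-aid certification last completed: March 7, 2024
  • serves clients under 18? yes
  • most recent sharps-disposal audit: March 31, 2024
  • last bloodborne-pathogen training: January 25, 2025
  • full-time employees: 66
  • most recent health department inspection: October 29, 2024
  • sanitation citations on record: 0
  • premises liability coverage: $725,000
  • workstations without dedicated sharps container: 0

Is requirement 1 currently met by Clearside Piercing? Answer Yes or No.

Yes

1. sanitation citations on record 0 ≤ 3 → met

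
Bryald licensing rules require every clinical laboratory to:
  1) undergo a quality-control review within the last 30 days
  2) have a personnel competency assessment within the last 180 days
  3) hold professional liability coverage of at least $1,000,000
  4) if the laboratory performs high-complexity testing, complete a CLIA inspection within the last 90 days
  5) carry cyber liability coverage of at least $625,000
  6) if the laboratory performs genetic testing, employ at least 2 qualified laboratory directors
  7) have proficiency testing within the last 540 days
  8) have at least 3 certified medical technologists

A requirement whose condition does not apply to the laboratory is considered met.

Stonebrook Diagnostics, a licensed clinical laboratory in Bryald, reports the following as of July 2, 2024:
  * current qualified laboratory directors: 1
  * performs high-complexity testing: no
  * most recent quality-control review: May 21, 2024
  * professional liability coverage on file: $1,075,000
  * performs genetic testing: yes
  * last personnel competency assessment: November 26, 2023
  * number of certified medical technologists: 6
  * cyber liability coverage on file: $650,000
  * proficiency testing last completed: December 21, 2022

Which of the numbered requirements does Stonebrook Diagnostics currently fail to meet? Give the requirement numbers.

1, 2, 6, 7

1. quality-control review 42 days ago vs limit 30 → not met
2. personnel competency assessment 219 days ago vs limit 180 → not met
3. professional liability coverage $1,075,000 ≥ $1,000,000 → met
4. condition 'performs high-complexity testing' does not hold → requirement n/a → met
5. cyber liability coverage $650,000 ≥ $625,000 → met
6. condition 'performs genetic testing' holds; qualified laboratory directors 1 < 2 → not met
7. proficiency testing 559 days ago vs limit 540 → not met
8. certified medical technologists 6 ≥ 3 → met
Not met: 1, 2, 6, 7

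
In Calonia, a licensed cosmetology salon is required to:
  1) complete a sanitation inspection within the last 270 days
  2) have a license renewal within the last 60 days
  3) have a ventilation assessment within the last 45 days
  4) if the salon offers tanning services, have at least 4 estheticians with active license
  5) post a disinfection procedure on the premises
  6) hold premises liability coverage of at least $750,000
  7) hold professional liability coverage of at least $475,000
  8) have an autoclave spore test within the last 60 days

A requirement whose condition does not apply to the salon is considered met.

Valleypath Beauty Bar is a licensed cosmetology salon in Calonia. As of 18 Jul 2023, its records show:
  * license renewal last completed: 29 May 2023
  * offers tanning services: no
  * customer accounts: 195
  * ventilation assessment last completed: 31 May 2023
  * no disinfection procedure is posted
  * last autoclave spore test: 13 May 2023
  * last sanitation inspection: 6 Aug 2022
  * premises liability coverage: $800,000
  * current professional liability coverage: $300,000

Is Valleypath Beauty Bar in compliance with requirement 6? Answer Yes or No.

6. premises liability coverage $800,000 ≥ $750,000 → met

Yes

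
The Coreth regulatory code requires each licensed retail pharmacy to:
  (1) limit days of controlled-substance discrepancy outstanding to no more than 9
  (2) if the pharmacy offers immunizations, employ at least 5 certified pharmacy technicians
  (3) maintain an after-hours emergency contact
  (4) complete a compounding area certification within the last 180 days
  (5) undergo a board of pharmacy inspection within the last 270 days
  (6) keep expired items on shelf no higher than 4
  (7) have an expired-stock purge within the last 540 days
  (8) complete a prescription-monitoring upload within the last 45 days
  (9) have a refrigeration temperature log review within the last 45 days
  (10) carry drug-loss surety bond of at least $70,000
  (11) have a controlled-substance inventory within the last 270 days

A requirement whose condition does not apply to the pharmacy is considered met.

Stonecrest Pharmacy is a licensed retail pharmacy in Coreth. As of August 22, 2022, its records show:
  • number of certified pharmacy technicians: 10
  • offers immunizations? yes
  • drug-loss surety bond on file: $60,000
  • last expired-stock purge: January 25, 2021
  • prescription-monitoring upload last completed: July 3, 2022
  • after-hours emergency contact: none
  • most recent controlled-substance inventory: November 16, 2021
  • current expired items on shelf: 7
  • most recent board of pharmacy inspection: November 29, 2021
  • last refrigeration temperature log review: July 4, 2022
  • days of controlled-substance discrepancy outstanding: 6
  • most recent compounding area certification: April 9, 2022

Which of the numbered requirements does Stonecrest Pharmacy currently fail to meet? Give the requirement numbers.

1. days of controlled-substance discrepancy outstanding 6 ≤ 9 → met
2. condition 'offers immunizations' holds; certified pharmacy technicians 10 ≥ 5 → met
3. after-hours emergency contact absent → not met
4. compounding area certification 135 days ago vs limit 180 → met
5. board of pharmacy inspection 266 days ago vs limit 270 → met
6. expired items on shelf 7 > 4 → not met
7. expired-stock purge 574 days ago vs limit 540 → not met
8. prescription-monitoring upload 50 days ago vs limit 45 → not met
9. refrigeration temperature log review 49 days ago vs limit 45 → not met
10. drug-loss surety bond $60,000 < $70,000 → not met
11. controlled-substance inventory 279 days ago vs limit 270 → not met
Not met: 3, 6, 7, 8, 9, 10, 11

3, 6, 7, 8, 9, 10, 11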